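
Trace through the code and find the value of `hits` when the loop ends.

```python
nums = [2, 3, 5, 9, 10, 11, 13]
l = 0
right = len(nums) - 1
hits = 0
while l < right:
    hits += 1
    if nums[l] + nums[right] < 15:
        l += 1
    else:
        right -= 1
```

Let's trace through this code step by step.

Initialize: nums = [2, 3, 5, 9, 10, 11, 13]
Initialize: l = 0
Initialize: right = 6
Initialize: hits = 0
Entering loop: while l < right:
After iteration 1: l = 0, right = 5, hits = 1
After iteration 2: l = 1, right = 5, hits = 2
After iteration 3: l = 2, right = 5, hits = 3
After iteration 4: l = 2, right = 4, hits = 4
After iteration 5: l = 2, right = 3, hits = 5
After iteration 6: l = 3, right = 3, hits = 6
Loop ends.

Final answer: 6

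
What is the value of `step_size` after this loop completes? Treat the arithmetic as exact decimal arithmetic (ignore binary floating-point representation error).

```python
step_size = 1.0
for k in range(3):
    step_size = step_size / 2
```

Let's trace through this code step by step.

Initialize: step_size = 1.0
Entering loop: for k in range(3):
After iteration 1: k = 0, step_size = 0.5
After iteration 2: k = 1, step_size = 0.25
After iteration 3: k = 2, step_size = 0.125
Loop ends.

Final answer: 0.125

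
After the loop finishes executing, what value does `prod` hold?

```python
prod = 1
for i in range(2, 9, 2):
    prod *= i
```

Let's trace through this code step by step.

Initialize: prod = 1
Entering loop: for i in range(2, 9, 2):
After iteration 1: i = 2, prod = 2
After iteration 2: i = 4, prod = 8
After iteration 3: i = 6, prod = 48
After iteration 4: i = 8, prod = 384
Loop ends.

Final answer: 384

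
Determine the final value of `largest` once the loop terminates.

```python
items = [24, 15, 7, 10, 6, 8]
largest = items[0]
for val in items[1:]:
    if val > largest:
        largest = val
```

Let's trace through this code step by step.

Initialize: items = [24, 15, 7, 10, 6, 8]
Initialize: largest = 24
Entering loop: for val in items[1:]:
After iteration 1: val = 15, largest = 24
After iteration 2: val = 7, largest = 24
After iteration 3: val = 10, largest = 24
After iteration 4: val = 6, largest = 24
After iteration 5: val = 8, largest = 24
Loop ends.

Final answer: 24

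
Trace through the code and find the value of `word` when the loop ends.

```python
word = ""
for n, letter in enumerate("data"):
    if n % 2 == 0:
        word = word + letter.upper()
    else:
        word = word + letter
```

Let's trace through this code step by step.

Initialize: word = ''
Entering loop: for n, letter in enumerate("data"):
After iteration 1: n = 0, letter = 'd', word = 'D'
After iteration 2: n = 1, letter = 'a', word = 'Da'
After iteration 3: n = 2, letter = 't', word = 'DaT'
After iteration 4: n = 3, letter = 'a', word = 'DaTa'
Loop ends.

Final answer: 'DaTa'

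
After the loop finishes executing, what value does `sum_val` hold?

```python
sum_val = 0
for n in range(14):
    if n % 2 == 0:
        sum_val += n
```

Let's trace through this code step by step.

Initialize: sum_val = 0
Entering loop: for n in range(14):
After iteration 1: n = 0, sum_val = 0
After iteration 2: n = 1, sum_val = 0
After iteration 3: n = 2, sum_val = 2
After iteration 4: n = 3, sum_val = 2
After iteration 5: n = 4, sum_val = 6
After iteration 6: n = 5, sum_val = 6
After iteration 7: n = 6, sum_val = 12
After iteration 8: n = 7, sum_val = 12
After iteration 9: n = 8, sum_val = 20
After iteration 10: n = 9, sum_val = 20
After iteration 11: n = 10, sum_val = 30
After iteration 12: n = 11, sum_val = 30
After iteration 13: n = 12, sum_val = 42
After iteration 14: n = 13, sum_val = 42
Loop ends.

Final answer: 42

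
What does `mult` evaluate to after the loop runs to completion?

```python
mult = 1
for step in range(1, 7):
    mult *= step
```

Let's trace through this code step by step.

Initialize: mult = 1
Entering loop: for step in range(1, 7):
After iteration 1: step = 1, mult = 1
After iteration 2: step = 2, mult = 2
After iteration 3: step = 3, mult = 6
After iteration 4: step = 4, mult = 24
After iteration 5: step = 5, mult = 120
After iteration 6: step = 6, mult = 720
Loop ends.

Final answer: 720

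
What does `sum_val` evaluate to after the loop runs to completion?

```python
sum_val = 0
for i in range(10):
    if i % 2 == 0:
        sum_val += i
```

Let's trace through this code step by step.

Initialize: sum_val = 0
Entering loop: for i in range(10):
After iteration 1: i = 0, sum_val = 0
After iteration 2: i = 1, sum_val = 0
After iteration 3: i = 2, sum_val = 2
After iteration 4: i = 3, sum_val = 2
After iteration 5: i = 4, sum_val = 6
After iteration 6: i = 5, sum_val = 6
After iteration 7: i = 6, sum_val = 12
After iteration 8: i = 7, sum_val = 12
After iteration 9: i = 8, sum_val = 20
After iteration 10: i = 9, sum_val = 20
Loop ends.

Final answer: 20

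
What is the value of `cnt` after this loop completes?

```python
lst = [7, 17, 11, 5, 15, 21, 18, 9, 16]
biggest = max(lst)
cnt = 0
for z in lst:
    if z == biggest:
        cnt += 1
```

Let's trace through this code step by step.

Initialize: lst = [7, 17, 11, 5, 15, 21, 18, 9, 16]
Initialize: biggest = 21
Initialize: cnt = 0
Entering loop: for z in lst:
After iteration 1: z = 7, cnt = 0
After iteration 2: z = 17, cnt = 0
After iteration 3: z = 11, cnt = 0
After iteration 4: z = 5, cnt = 0
After iteration 5: z = 15, cnt = 0
After iteration 6: z = 21, cnt = 1
After iteration 7: z = 18, cnt = 1
After iteration 8: z = 9, cnt = 1
After iteration 9: z = 16, cnt = 1
Loop ends.

Final answer: 1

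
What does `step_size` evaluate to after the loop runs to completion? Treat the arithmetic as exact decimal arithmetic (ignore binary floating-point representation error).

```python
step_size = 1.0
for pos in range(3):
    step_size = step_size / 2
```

Let's trace through this code step by step.

Initialize: step_size = 1.0
Entering loop: for pos in range(3):
After iteration 1: pos = 0, step_size = 0.5
After iteration 2: pos = 1, step_size = 0.25
After iteration 3: pos = 2, step_size = 0.125
Loop ends.

Final answer: 0.125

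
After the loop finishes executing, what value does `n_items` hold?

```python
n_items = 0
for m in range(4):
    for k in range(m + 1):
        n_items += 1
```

Let's trace through this code step by step.

Initialize: n_items = 0
Entering loop: for m in range(4):
After iteration 1: m = 0, n_items = 1, k = 0
After iteration 2: m = 1, n_items = 3, k = 1
After iteration 3: m = 2, n_items = 6, k = 2
After iteration 4: m = 3, n_items = 10, k = 3
Loop ends.

Final answer: 10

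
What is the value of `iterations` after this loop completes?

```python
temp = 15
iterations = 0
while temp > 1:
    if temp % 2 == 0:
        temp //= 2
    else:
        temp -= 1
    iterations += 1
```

Let's trace through this code step by step.

Initialize: temp = 15
Initialize: iterations = 0
Entering loop: while temp > 1:
After iteration 1: temp = 14, iterations = 1
After iteration 2: temp = 7, iterations = 2
After iteration 3: temp = 6, iterations = 3
After iteration 4: temp = 3, iterations = 4
After iteration 5: temp = 2, iterations = 5
After iteration 6: temp = 1, iterations = 6
Loop ends.

Final answer: 6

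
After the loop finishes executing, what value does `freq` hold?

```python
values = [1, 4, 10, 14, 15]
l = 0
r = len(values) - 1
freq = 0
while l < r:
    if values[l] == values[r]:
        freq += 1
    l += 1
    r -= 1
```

Let's trace through this code step by step.

Initialize: values = [1, 4, 10, 14, 15]
Initialize: l = 0
Initialize: r = 4
Initialize: freq = 0
Entering loop: while l < r:
After iteration 1: l = 1, r = 3, freq = 0
After iteration 2: l = 2, r = 2, freq = 0
Loop ends.

Final answer: 0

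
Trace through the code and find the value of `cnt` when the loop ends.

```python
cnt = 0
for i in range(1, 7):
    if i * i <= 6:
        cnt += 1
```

Let's trace through this code step by step.

Initialize: cnt = 0
Entering loop: for i in range(1, 7):
After iteration 1: i = 1, cnt = 1
After iteration 2: i = 2, cnt = 2
After iteration 3: i = 3, cnt = 2
After iteration 4: i = 4, cnt = 2
After iteration 5: i = 5, cnt = 2
After iteration 6: i = 6, cnt = 2
Loop ends.

Final answer: 2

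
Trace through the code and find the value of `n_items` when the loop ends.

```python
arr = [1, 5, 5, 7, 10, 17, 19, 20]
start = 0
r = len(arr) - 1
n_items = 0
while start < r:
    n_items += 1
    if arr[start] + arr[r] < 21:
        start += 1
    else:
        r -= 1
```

Let's trace through this code step by step.

Initialize: arr = [1, 5, 5, 7, 10, 17, 19, 20]
Initialize: start = 0
Initialize: r = 7
Initialize: n_items = 0
Entering loop: while start < r:
After iteration 1: start = 0, r = 6, n_items = 1
After iteration 2: start = 1, r = 6, n_items = 2
After iteration 3: start = 1, r = 5, n_items = 3
After iteration 4: start = 1, r = 4, n_items = 4
After iteration 5: start = 2, r = 4, n_items = 5
After iteration 6: start = 3, r = 4, n_items = 6
After iteration 7: start = 4, r = 4, n_items = 7
Loop ends.

Final answer: 7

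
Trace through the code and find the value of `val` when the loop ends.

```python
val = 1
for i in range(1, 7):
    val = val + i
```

Let's trace through this code step by step.

Initialize: val = 1
Entering loop: for i in range(1, 7):
After iteration 1: i = 1, val = 2
After iteration 2: i = 2, val = 4
After iteration 3: i = 3, val = 7
After iteration 4: i = 4, val = 11
After iteration 5: i = 5, val = 16
After iteration 6: i = 6, val = 22
Loop ends.

Final answer: 22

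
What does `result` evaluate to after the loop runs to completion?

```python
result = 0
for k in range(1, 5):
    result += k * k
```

Let's trace through this code step by step.

Initialize: result = 0
Entering loop: for k in range(1, 5):
After iteration 1: k = 1, result = 1
After iteration 2: k = 2, result = 5
After iteration 3: k = 3, result = 14
After iteration 4: k = 4, result = 30
Loop ends.

Final answer: 30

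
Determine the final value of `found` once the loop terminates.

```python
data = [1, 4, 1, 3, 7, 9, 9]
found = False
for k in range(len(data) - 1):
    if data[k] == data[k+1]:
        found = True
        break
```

Let's trace through this code step by step.

Initialize: data = [1, 4, 1, 3, 7, 9, 9]
Initialize: found = False
Entering loop: for k in range(len(data) - 1):
After iteration 1: k = 0, found = False
After iteration 2: k = 1, found = False
After iteration 3: k = 2, found = False
After iteration 4: k = 3, found = False
After iteration 5: k = 4, found = False
After iteration 6: k = 5, found = True
Loop ends.

Final answer: True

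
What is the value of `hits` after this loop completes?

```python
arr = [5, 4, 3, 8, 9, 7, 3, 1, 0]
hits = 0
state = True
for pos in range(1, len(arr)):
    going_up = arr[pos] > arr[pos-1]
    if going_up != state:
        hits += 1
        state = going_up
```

Let's trace through this code step by step.

Initialize: arr = [5, 4, 3, 8, 9, 7, 3, 1, 0]
Initialize: hits = 0
Initialize: state = True
Entering loop: for pos in range(1, len(arr)):
After iteration 1: pos = 1, hits = 1, state = False, going_up = False
After iteration 2: pos = 2, hits = 1, state = False, going_up = False
After iteration 3: pos = 3, hits = 2, state = True, going_up = True
After iteration 4: pos = 4, hits = 2, state = True, going_up = True
After iteration 5: pos = 5, hits = 3, state = False, going_up = False
After iteration 6: pos = 6, hits = 3, state = False, going_up = False
After iteration 7: pos = 7, hits = 3, state = False, going_up = False
After iteration 8: pos = 8, hits = 3, state = False, going_up = False
Loop ends.

Final answer: 3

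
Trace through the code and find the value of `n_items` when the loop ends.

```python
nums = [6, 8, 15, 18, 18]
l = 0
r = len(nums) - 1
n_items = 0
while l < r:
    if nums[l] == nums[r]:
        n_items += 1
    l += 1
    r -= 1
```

Let's trace through this code step by step.

Initialize: nums = [6, 8, 15, 18, 18]
Initialize: l = 0
Initialize: r = 4
Initialize: n_items = 0
Entering loop: while l < r:
After iteration 1: l = 1, r = 3, n_items = 0
After iteration 2: l = 2, r = 2, n_items = 0
Loop ends.

Final answer: 0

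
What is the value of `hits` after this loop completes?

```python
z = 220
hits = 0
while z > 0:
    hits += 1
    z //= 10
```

Let's trace through this code step by step.

Initialize: z = 220
Initialize: hits = 0
Entering loop: while z > 0:
After iteration 1: z = 22, hits = 1
After iteration 2: z = 2, hits = 2
After iteration 3: z = 0, hits = 3
Loop ends.

Final answer: 3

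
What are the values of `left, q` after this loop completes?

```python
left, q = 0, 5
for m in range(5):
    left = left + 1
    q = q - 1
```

Let's trace through this code step by step.

Initialize: left = 0
Initialize: q = 5
Entering loop: for m in range(5):
After iteration 1: m = 0, left = 1, q = 4
After iteration 2: m = 1, left = 2, q = 3
After iteration 3: m = 2, left = 3, q = 2
After iteration 4: m = 3, left = 4, q = 1
After iteration 5: m = 4, left = 5, q = 0
Loop ends.

Final answer: 5, 0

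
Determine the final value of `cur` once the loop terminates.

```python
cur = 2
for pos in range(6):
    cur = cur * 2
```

Let's trace through this code step by step.

Initialize: cur = 2
Entering loop: for pos in range(6):
After iteration 1: pos = 0, cur = 4
After iteration 2: pos = 1, cur = 8
After iteration 3: pos = 2, cur = 16
After iteration 4: pos = 3, cur = 32
After iteration 5: pos = 4, cur = 64
After iteration 6: pos = 5, cur = 128
Loop ends.

Final answer: 128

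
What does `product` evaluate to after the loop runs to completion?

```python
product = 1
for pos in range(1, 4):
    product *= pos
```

Let's trace through this code step by step.

Initialize: product = 1
Entering loop: for pos in range(1, 4):
After iteration 1: pos = 1, product = 1
After iteration 2: pos = 2, product = 2
After iteration 3: pos = 3, product = 6
Loop ends.

Final answer: 6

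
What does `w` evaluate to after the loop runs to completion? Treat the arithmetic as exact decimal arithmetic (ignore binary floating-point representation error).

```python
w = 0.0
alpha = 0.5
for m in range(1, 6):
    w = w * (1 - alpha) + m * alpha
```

Let's trace through this code step by step.

Initialize: w = 0.0
Initialize: alpha = 0.5
Entering loop: for m in range(1, 6):
After iteration 1: m = 1, w = 0.5
After iteration 2: m = 2, w = 1.25
After iteration 3: m = 3, w = 2.125
After iteration 4: m = 4, w = 3.0625
After iteration 5: m = 5, w = 4.03125
Loop ends.

Final answer: 4.03125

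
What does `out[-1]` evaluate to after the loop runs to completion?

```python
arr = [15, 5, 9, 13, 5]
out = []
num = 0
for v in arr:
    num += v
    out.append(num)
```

Let's trace through this code step by step.

Initialize: arr = [15, 5, 9, 13, 5]
Initialize: out = []
Initialize: num = 0
Entering loop: for v in arr:
After iteration 1: v = 15, out = [15], num = 15
After iteration 2: v = 5, out = [15, 20], num = 20
After iteration 3: v = 9, out = [15, 20, 29], num = 29
After iteration 4: v = 13, out = [15, 20, 29, 42], num = 42
After iteration 5: v = 5, out = [15, 20, 29, 42, 47], num = 47
Loop ends.
out[-1] = 47

Final answer: 47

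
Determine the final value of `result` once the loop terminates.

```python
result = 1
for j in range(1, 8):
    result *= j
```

Let's trace through this code step by step.

Initialize: result = 1
Entering loop: for j in range(1, 8):
After iteration 1: j = 1, result = 1
After iteration 2: j = 2, result = 2
After iteration 3: j = 3, result = 6
After iteration 4: j = 4, result = 24
After iteration 5: j = 5, result = 120
After iteration 6: j = 6, result = 720
After iteration 7: j = 7, result = 5040
Loop ends.

Final answer: 5040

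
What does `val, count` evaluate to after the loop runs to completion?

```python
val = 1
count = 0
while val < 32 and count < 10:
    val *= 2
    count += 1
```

Let's trace through this code step by step.

Initialize: val = 1
Initialize: count = 0
Entering loop: while val < 32 and count < 10:
After iteration 1: val = 2, count = 1
After iteration 2: val = 4, count = 2
After iteration 3: val = 8, count = 3
After iteration 4: val = 16, count = 4
After iteration 5: val = 32, count = 5
Loop ends.

Final answer: 32, 5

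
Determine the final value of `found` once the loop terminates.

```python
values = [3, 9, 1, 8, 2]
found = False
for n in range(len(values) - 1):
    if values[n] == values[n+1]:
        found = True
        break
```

Let's trace through this code step by step.

Initialize: values = [3, 9, 1, 8, 2]
Initialize: found = False
Entering loop: for n in range(len(values) - 1):
After iteration 1: n = 0, found = False
After iteration 2: n = 1, found = False
After iteration 3: n = 2, found = False
After iteration 4: n = 3, found = False
Loop ends.

Final answer: False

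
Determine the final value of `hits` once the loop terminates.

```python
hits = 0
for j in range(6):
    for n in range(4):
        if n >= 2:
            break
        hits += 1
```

Let's trace through this code step by step.

Initialize: hits = 0
Entering loop: for j in range(6):
After iteration 1: j = 0, hits = 2
After iteration 2: j = 1, hits = 4
After iteration 3: j = 2, hits = 6
After iteration 4: j = 3, hits = 8
After iteration 5: j = 4, hits = 10
After iteration 6: j = 5, hits = 12
Loop ends.

Final answer: 12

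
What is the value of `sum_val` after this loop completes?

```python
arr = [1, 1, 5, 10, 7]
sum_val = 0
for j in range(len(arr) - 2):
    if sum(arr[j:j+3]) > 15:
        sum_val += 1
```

Let's trace through this code step by step.

Initialize: arr = [1, 1, 5, 10, 7]
Initialize: sum_val = 0
Entering loop: for j in range(len(arr) - 2):
After iteration 1: j = 0, sum_val = 0
After iteration 2: j = 1, sum_val = 1
After iteration 3: j = 2, sum_val = 2
Loop ends.

Final answer: 2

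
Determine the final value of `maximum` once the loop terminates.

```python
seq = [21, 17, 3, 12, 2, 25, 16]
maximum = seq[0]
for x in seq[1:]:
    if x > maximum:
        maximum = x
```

Let's trace through this code step by step.

Initialize: seq = [21, 17, 3, 12, 2, 25, 16]
Initialize: maximum = 21
Entering loop: for x in seq[1:]:
After iteration 1: x = 17, maximum = 21
After iteration 2: x = 3, maximum = 21
After iteration 3: x = 12, maximum = 21
After iteration 4: x = 2, maximum = 21
After iteration 5: x = 25, maximum = 25
After iteration 6: x = 16, maximum = 25
Loop ends.

Final answer: 25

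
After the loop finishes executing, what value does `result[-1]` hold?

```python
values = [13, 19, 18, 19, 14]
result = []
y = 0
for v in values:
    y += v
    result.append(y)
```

Let's trace through this code step by step.

Initialize: values = [13, 19, 18, 19, 14]
Initialize: result = []
Initialize: y = 0
Entering loop: for v in values:
After iteration 1: v = 13, result = [13], y = 13
After iteration 2: v = 19, result = [13, 32], y = 32
After iteration 3: v = 18, result = [13, 32, 50], y = 50
After iteration 4: v = 19, result = [13, 32, 50, 69], y = 69
After iteration 5: v = 14, result = [13, 32, 50, 69, 83], y = 83
Loop ends.
result[-1] = 83

Final answer: 83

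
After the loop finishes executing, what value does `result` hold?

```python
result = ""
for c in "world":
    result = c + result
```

Let's trace through this code step by step.

Initialize: result = ''
Entering loop: for c in "world":
After iteration 1: c = 'w', result = 'w'
After iteration 2: c = 'o', result = 'ow'
After iteration 3: c = 'r', result = 'row'
After iteration 4: c = 'l', result = 'lrow'
After iteration 5: c = 'd', result = 'dlrow'
Loop ends.

Final answer: 'dlrow'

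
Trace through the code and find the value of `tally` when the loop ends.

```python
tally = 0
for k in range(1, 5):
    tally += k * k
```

Let's trace through this code step by step.

Initialize: tally = 0
Entering loop: for k in range(1, 5):
After iteration 1: k = 1, tally = 1
After iteration 2: k = 2, tally = 5
After iteration 3: k = 3, tally = 14
After iteration 4: k = 4, tally = 30
Loop ends.

Final answer: 30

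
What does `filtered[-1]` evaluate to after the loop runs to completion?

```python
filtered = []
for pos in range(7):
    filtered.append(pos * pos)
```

Let's trace through this code step by step.

Initialize: filtered = []
Entering loop: for pos in range(7):
After iteration 1: pos = 0, filtered = [0]
After iteration 2: pos = 1, filtered = [0, 1]
After iteration 3: pos = 2, filtered = [0, 1, 4]
After iteration 4: pos = 3, filtered = [0, 1, 4, 9]
After iteration 5: pos = 4, filtered = [0, 1, 4, 9, 16]
After iteration 6: pos = 5, filtered = [0, 1, 4, 9, 16, 25]
After iteration 7: pos = 6, filtered = [0, 1, 4, 9, 16, 25, 36]
Loop ends.
filtered[-1] = 36

Final answer: 36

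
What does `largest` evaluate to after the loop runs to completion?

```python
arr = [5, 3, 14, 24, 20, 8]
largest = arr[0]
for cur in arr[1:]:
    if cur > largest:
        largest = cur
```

Let's trace through this code step by step.

Initialize: arr = [5, 3, 14, 24, 20, 8]
Initialize: largest = 5
Entering loop: for cur in arr[1:]:
After iteration 1: cur = 3, largest = 5
After iteration 2: cur = 14, largest = 14
After iteration 3: cur = 24, largest = 24
After iteration 4: cur = 20, largest = 24
After iteration 5: cur = 8, largest = 24
Loop ends.

Final answer: 24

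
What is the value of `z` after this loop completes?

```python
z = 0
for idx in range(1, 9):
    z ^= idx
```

Let's trace through this code step by step.

Initialize: z = 0
Entering loop: for idx in range(1, 9):
After iteration 1: idx = 1, z = 1
After iteration 2: idx = 2, z = 3
After iteration 3: idx = 3, z = 0
After iteration 4: idx = 4, z = 4
After iteration 5: idx = 5, z = 1
After iteration 6: idx = 6, z = 7
After iteration 7: idx = 7, z = 0
After iteration 8: idx = 8, z = 8
Loop ends.

Final answer: 8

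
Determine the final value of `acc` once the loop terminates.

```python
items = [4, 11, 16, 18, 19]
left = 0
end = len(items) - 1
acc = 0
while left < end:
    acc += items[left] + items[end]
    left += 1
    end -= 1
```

Let's trace through this code step by step.

Initialize: items = [4, 11, 16, 18, 19]
Initialize: left = 0
Initialize: end = 4
Initialize: acc = 0
Entering loop: while left < end:
After iteration 1: left = 1, end = 3, acc = 23
After iteration 2: left = 2, end = 2, acc = 52
Loop ends.

Final answer: 52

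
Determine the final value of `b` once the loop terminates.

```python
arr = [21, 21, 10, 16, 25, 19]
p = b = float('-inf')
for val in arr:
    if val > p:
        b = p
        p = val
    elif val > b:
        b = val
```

Let's trace through this code step by step.

Initialize: arr = [21, 21, 10, 16, 25, 19]
Initialize: p = -inf
Initialize: b = -inf
Entering loop: for val in arr:
After iteration 1: val = 21, p = 21, b = -inf
After iteration 2: val = 21, p = 21, b = 21
After iteration 3: val = 10, p = 21, b = 21
After iteration 4: val = 16, p = 21, b = 21
After iteration 5: val = 25, p = 25, b = 21
After iteration 6: val = 19, p = 25, b = 21
Loop ends.

Final answer: 21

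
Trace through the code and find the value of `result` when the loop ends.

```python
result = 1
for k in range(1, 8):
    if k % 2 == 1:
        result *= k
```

Let's trace through this code step by step.

Initialize: result = 1
Entering loop: for k in range(1, 8):
After iteration 1: k = 1, result = 1
After iteration 2: k = 2, result = 1
After iteration 3: k = 3, result = 3
After iteration 4: k = 4, result = 3
After iteration 5: k = 5, result = 15
After iteration 6: k = 6, result = 15
After iteration 7: k = 7, result = 105
Loop ends.

Final answer: 105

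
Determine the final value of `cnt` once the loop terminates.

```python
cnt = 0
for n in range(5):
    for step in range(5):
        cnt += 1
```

Let's trace through this code step by step.

Initialize: cnt = 0
Entering loop: for n in range(5):
After iteration 1: n = 0, cnt = 5
After iteration 2: n = 1, cnt = 10
After iteration 3: n = 2, cnt = 15
After iteration 4: n = 3, cnt = 20
After iteration 5: n = 4, cnt = 25
Loop ends.

Final answer: 25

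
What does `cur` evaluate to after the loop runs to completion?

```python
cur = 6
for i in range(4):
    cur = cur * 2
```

Let's trace through this code step by step.

Initialize: cur = 6
Entering loop: for i in range(4):
After iteration 1: i = 0, cur = 12
After iteration 2: i = 1, cur = 24
After iteration 3: i = 2, cur = 48
After iteration 4: i = 3, cur = 96
Loop ends.

Final answer: 96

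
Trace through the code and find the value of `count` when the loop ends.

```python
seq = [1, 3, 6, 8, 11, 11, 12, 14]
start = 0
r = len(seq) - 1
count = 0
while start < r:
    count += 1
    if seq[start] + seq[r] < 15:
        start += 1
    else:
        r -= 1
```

Let's trace through this code step by step.

Initialize: seq = [1, 3, 6, 8, 11, 11, 12, 14]
Initialize: start = 0
Initialize: r = 7
Initialize: count = 0
Entering loop: while start < r:
After iteration 1: start = 0, r = 6, count = 1
After iteration 2: start = 1, r = 6, count = 2
After iteration 3: start = 1, r = 5, count = 3
After iteration 4: start = 2, r = 5, count = 4
After iteration 5: start = 2, r = 4, count = 5
After iteration 6: start = 2, r = 3, count = 6
After iteration 7: start = 3, r = 3, count = 7
Loop ends.

Final answer: 7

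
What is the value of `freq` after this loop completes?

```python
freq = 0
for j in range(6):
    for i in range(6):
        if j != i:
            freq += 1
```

Let's trace through this code step by step.

Initialize: freq = 0
Entering loop: for j in range(6):
After iteration 1: j = 0, freq = 5
After iteration 2: j = 1, freq = 10
After iteration 3: j = 2, freq = 15
After iteration 4: j = 3, freq = 20
After iteration 5: j = 4, freq = 25
After iteration 6: j = 5, freq = 30
Loop ends.

Final answer: 30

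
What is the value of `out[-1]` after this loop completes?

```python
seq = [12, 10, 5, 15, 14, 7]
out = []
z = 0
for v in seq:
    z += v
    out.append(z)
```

Let's trace through this code step by step.

Initialize: seq = [12, 10, 5, 15, 14, 7]
Initialize: out = []
Initialize: z = 0
Entering loop: for v in seq:
After iteration 1: v = 12, out = [12], z = 12
After iteration 2: v = 10, out = [12, 22], z = 22
After iteration 3: v = 5, out = [12, 22, 27], z = 27
After iteration 4: v = 15, out = [12, 22, 27, 42], z = 42
After iteration 5: v = 14, out = [12, 22, 27, 42, 56], z = 56
After iteration 6: v = 7, out = [12, 22, 27, 42, 56, 63], z = 63
Loop ends.
out[-1] = 63

Final answer: 63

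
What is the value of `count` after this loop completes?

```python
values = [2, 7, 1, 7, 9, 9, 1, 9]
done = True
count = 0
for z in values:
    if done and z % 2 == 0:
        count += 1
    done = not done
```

Let's trace through this code step by step.

Initialize: values = [2, 7, 1, 7, 9, 9, 1, 9]
Initialize: done = True
Initialize: count = 0
Entering loop: for z in values:
After iteration 1: z = 2, done = False, count = 1
After iteration 2: z = 7, done = True, count = 1
After iteration 3: z = 1, done = False, count = 1
After iteration 4: z = 7, done = True, count = 1
After iteration 5: z = 9, done = False, count = 1
After iteration 6: z = 9, done = True, count = 1
After iteration 7: z = 1, done = False, count = 1
After iteration 8: z = 9, done = True, count = 1
Loop ends.

Final answer: 1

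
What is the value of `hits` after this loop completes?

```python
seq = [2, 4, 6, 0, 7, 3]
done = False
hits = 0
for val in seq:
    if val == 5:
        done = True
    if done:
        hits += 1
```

Let's trace through this code step by step.

Initialize: seq = [2, 4, 6, 0, 7, 3]
Initialize: done = False
Initialize: hits = 0
Entering loop: for val in seq:
After iteration 1: val = 2, hits = 0
After iteration 2: val = 4, hits = 0
After iteration 3: val = 6, hits = 0
After iteration 4: val = 0, hits = 0
After iteration 5: val = 7, hits = 0
After iteration 6: val = 3, hits = 0
Loop ends.

Final answer: 0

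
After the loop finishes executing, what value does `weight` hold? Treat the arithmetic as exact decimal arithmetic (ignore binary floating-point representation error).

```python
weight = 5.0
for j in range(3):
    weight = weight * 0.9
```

Let's trace through this code step by step.

Initialize: weight = 5.0
Entering loop: for j in range(3):
After iteration 1: j = 0, weight = 4.5
After iteration 2: j = 1, weight = 4.05
After iteration 3: j = 2, weight = 3.645
Loop ends.

Final answer: 3.645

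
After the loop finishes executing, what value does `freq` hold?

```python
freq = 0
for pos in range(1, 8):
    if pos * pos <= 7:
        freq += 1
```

Let's trace through this code step by step.

Initialize: freq = 0
Entering loop: for pos in range(1, 8):
After iteration 1: pos = 1, freq = 1
After iteration 2: pos = 2, freq = 2
After iteration 3: pos = 3, freq = 2
After iteration 4: pos = 4, freq = 2
After iteration 5: pos = 5, freq = 2
After iteration 6: pos = 6, freq = 2
After iteration 7: pos = 7, freq = 2
Loop ends.

Final answer: 2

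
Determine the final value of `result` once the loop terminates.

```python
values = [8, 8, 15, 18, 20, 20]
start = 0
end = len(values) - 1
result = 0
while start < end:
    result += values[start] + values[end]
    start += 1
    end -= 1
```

Let's trace through this code step by step.

Initialize: values = [8, 8, 15, 18, 20, 20]
Initialize: start = 0
Initialize: end = 5
Initialize: result = 0
Entering loop: while start < end:
After iteration 1: start = 1, end = 4, result = 28
After iteration 2: start = 2, end = 3, result = 56
After iteration 3: start = 3, end = 2, result = 89
Loop ends.

Final answer: 89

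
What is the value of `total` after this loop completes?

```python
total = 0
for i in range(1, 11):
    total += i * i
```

Let's trace through this code step by step.

Initialize: total = 0
Entering loop: for i in range(1, 11):
After iteration 1: i = 1, total = 1
After iteration 2: i = 2, total = 5
After iteration 3: i = 3, total = 14
After iteration 4: i = 4, total = 30
After iteration 5: i = 5, total = 55
After iteration 6: i = 6, total = 91
After iteration 7: i = 7, total = 140
After iteration 8: i = 8, total = 204
After iteration 9: i = 9, total = 285
After iteration 10: i = 10, total = 385
Loop ends.

Final answer: 385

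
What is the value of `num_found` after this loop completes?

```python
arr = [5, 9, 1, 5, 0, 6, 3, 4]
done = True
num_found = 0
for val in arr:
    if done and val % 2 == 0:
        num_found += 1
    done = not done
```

Let's trace through this code step by step.

Initialize: arr = [5, 9, 1, 5, 0, 6, 3, 4]
Initialize: done = True
Initialize: num_found = 0
Entering loop: for val in arr:
After iteration 1: val = 5, done = False, num_found = 0
After iteration 2: val = 9, done = True, num_found = 0
After iteration 3: val = 1, done = False, num_found = 0
After iteration 4: val = 5, done = True, num_found = 0
After iteration 5: val = 0, done = False, num_found = 1
After iteration 6: val = 6, done = True, num_found = 1
After iteration 7: val = 3, done = False, num_found = 1
After iteration 8: val = 4, done = True, num_found = 1
Loop ends.

Final answer: 1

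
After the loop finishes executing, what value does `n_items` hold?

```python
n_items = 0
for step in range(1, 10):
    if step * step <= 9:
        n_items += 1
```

Let's trace through this code step by step.

Initialize: n_items = 0
Entering loop: for step in range(1, 10):
After iteration 1: step = 1, n_items = 1
After iteration 2: step = 2, n_items = 2
After iteration 3: step = 3, n_items = 3
After iteration 4: step = 4, n_items = 3
After iteration 5: step = 5, n_items = 3
After iteration 6: step = 6, n_items = 3
After iteration 7: step = 7, n_items = 3
After iteration 8: step = 8, n_items = 3
After iteration 9: step = 9, n_items = 3
Loop ends.

Final answer: 3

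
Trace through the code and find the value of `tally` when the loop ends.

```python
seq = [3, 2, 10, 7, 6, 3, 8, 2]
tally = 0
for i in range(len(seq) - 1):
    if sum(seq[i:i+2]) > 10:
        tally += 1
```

Let's trace through this code step by step.

Initialize: seq = [3, 2, 10, 7, 6, 3, 8, 2]
Initialize: tally = 0
Entering loop: for i in range(len(seq) - 1):
After iteration 1: i = 0, tally = 0
After iteration 2: i = 1, tally = 1
After iteration 3: i = 2, tally = 2
After iteration 4: i = 3, tally = 3
After iteration 5: i = 4, tally = 3
After iteration 6: i = 5, tally = 4
After iteration 7: i = 6, tally = 4
Loop ends.

Final answer: 4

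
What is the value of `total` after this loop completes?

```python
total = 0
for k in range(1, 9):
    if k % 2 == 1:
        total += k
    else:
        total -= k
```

Let's trace through this code step by step.

Initialize: total = 0
Entering loop: for k in range(1, 9):
After iteration 1: k = 1, total = 1
After iteration 2: k = 2, total = -1
After iteration 3: k = 3, total = 2
After iteration 4: k = 4, total = -2
After iteration 5: k = 5, total = 3
After iteration 6: k = 6, total = -3
After iteration 7: k = 7, total = 4
After iteration 8: k = 8, total = -4
Loop ends.

Final answer: -4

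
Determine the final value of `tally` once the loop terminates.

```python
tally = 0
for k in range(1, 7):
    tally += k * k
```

Let's trace through this code step by step.

Initialize: tally = 0
Entering loop: for k in range(1, 7):
After iteration 1: k = 1, tally = 1
After iteration 2: k = 2, tally = 5
After iteration 3: k = 3, tally = 14
After iteration 4: k = 4, tally = 30
After iteration 5: k = 5, tally = 55
After iteration 6: k = 6, tally = 91
Loop ends.

Final answer: 91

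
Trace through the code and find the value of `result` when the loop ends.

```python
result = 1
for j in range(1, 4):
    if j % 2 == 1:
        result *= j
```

Let's trace through this code step by step.

Initialize: result = 1
Entering loop: for j in range(1, 4):
After iteration 1: j = 1, result = 1
After iteration 2: j = 2, result = 1
After iteration 3: j = 3, result = 3
Loop ends.

Final answer: 3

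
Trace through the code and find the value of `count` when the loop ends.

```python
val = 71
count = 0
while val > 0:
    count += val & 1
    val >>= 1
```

Let's trace through this code step by step.

Initialize: val = 71
Initialize: count = 0
Entering loop: while val > 0:
After iteration 1: val = 35, count = 1
After iteration 2: val = 17, count = 2
After iteration 3: val = 8, count = 3
After iteration 4: val = 4, count = 3
After iteration 5: val = 2, count = 3
After iteration 6: val = 1, count = 3
After iteration 7: val = 0, count = 4
Loop ends.

Final answer: 4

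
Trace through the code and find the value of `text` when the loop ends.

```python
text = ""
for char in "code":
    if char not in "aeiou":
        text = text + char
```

Let's trace through this code step by step.

Initialize: text = ''
Entering loop: for char in "code":
After iteration 1: char = 'c', text = 'c'
After iteration 2: char = 'o', text = 'c'
After iteration 3: char = 'd', text = 'cd'
After iteration 4: char = 'e', text = 'cd'
Loop ends.

Final answer: 'cd'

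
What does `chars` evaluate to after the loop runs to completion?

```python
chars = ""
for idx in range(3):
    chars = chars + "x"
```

Let's trace through this code step by step.

Initialize: chars = ''
Entering loop: for idx in range(3):
After iteration 1: idx = 0, chars = 'x'
After iteration 2: idx = 1, chars = 'xx'
After iteration 3: idx = 2, chars = 'xxx'
Loop ends.

Final answer: 'xxx'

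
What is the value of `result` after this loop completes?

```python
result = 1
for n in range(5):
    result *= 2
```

Let's trace through this code step by step.

Initialize: result = 1
Entering loop: for n in range(5):
After iteration 1: n = 0, result = 2
After iteration 2: n = 1, result = 4
After iteration 3: n = 2, result = 8
After iteration 4: n = 3, result = 16
After iteration 5: n = 4, result = 32
Loop ends.

Final answer: 32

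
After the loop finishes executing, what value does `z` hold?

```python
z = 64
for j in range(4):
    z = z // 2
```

Let's trace through this code step by step.

Initialize: z = 64
Entering loop: for j in range(4):
After iteration 1: j = 0, z = 32
After iteration 2: j = 1, z = 16
After iteration 3: j = 2, z = 8
After iteration 4: j = 3, z = 4
Loop ends.

Final answer: 4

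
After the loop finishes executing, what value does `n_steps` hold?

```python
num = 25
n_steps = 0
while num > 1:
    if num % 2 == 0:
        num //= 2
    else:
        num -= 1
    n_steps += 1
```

Let's trace through this code step by step.

Initialize: num = 25
Initialize: n_steps = 0
Entering loop: while num > 1:
After iteration 1: num = 24, n_steps = 1
After iteration 2: num = 12, n_steps = 2
After iteration 3: num = 6, n_steps = 3
After iteration 4: num = 3, n_steps = 4
After iteration 5: num = 2, n_steps = 5
After iteration 6: num = 1, n_steps = 6
Loop ends.

Final answer: 6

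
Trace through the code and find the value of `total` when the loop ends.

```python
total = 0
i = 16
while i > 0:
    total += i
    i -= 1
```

Let's trace through this code step by step.

Initialize: total = 0
Initialize: i = 16
Entering loop: while i > 0:
After iteration 1: total = 16, i = 15
After iteration 2: total = 31, i = 14
After iteration 3: total = 45, i = 13
After iteration 4: total = 58, i = 12
After iteration 5: total = 70, i = 11
After iteration 6: total = 81, i = 10
After iteration 7: total = 91, i = 9
After iteration 8: total = 100, i = 8
After iteration 9: total = 108, i = 7
After iteration 10: total = 115, i = 6
After iteration 11: total = 121, i = 5
After iteration 12: total = 126, i = 4
After iteration 13: total = 130, i = 3
After iteration 14: total = 133, i = 2
After iteration 15: total = 135, i = 1
After iteration 16: total = 136, i = 0
Loop ends.

Final answer: 136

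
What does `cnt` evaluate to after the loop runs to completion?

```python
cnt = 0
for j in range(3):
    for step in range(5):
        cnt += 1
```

Let's trace through this code step by step.

Initialize: cnt = 0
Entering loop: for j in range(3):
After iteration 1: j = 0, cnt = 5
After iteration 2: j = 1, cnt = 10
After iteration 3: j = 2, cnt = 15
Loop ends.

Final answer: 15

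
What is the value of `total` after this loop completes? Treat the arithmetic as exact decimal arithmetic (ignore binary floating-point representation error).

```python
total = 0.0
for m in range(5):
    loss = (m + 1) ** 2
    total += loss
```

Let's trace through this code step by step.

Initialize: total = 0.0
Entering loop: for m in range(5):
After iteration 1: m = 0, total = 1.0, loss = 1
After iteration 2: m = 1, total = 5.0, loss = 4
After iteration 3: m = 2, total = 14.0, loss = 9
After iteration 4: m = 3, total = 30.0, loss = 16
After iteration 5: m = 4, total = 55.0, loss = 25
Loop ends.

Final answer: 55.0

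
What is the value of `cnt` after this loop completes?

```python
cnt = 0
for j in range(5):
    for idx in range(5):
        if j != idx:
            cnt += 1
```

Let's trace through this code step by step.

Initialize: cnt = 0
Entering loop: for j in range(5):
After iteration 1: j = 0, cnt = 4
After iteration 2: j = 1, cnt = 8
After iteration 3: j = 2, cnt = 12
After iteration 4: j = 3, cnt = 16
After iteration 5: j = 4, cnt = 20
Loop ends.

Final answer: 20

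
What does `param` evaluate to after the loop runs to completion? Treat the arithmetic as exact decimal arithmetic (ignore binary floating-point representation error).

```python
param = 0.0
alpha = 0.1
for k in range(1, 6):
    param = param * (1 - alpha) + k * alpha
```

Let's trace through this code step by step.

Initialize: param = 0.0
Initialize: alpha = 0.1
Entering loop: for k in range(1, 6):
After iteration 1: k = 1, param = 0.1
After iteration 2: k = 2, param = 0.29
After iteration 3: k = 3, param = 0.561
After iteration 4: k = 4, param = 0.9049
After iteration 5: k = 5, param = 1.31441
Loop ends.

Final answer: 1.31441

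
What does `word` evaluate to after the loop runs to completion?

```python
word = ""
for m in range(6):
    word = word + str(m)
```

Let's trace through this code step by step.

Initialize: word = ''
Entering loop: for m in range(6):
After iteration 1: m = 0, word = '0'
After iteration 2: m = 1, word = '01'
After iteration 3: m = 2, word = '012'
After iteration 4: m = 3, word = '0123'
After iteration 5: m = 4, word = '01234'
After iteration 6: m = 5, word = '012345'
Loop ends.

Final answer: '012345'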